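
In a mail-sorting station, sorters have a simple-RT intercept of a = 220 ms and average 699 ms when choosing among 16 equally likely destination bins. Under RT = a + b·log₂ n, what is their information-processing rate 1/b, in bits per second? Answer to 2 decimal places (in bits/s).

8.35 bits/s

Choice component = 699 − 220 = 479 ms over log₂(16) = 4 bits.
b = 479 / 4 = 119.750 ms/bit, so 1/b = 8.351 bits/s.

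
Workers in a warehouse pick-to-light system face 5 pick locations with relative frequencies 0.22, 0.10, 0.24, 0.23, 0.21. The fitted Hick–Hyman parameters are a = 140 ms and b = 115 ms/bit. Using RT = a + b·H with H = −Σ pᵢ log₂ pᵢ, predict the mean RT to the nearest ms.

H = 0.22·log₂(1/0.22) + 0.10·log₂(1/0.10) + 0.24·log₂(1/0.24) + 0.23·log₂(1/0.23) + 0.21·log₂(1/0.21) = 2.2674 bits.
RT = 140 + 115 × 2.2674 = 400.75 ms.

401 ms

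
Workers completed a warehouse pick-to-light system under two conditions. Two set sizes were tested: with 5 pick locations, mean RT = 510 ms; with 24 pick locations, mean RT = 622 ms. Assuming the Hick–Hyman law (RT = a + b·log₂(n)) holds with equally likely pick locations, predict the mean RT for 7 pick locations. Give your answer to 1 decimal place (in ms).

534.0 ms

Solve the two-equation system in a and b:
  b = (622 − 510) / (log₂ 24 − log₂ 5) = 112 / (4.5850 − 2.3219) = 49.491 ms/bit
  a = 510 − 49.491 × 2.3219 = 395.085 ms
Then RT(7) = 395.085 + 49.491 × log₂ 7 = 395.085 + 49.491 × 2.8074 ≈ 534.024 ms.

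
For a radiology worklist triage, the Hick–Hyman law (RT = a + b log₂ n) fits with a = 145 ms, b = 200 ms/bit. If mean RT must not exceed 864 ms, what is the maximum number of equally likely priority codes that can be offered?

200·log₂ n ≤ 864 − 145 = 719, giving log₂ n ≤ 3.5950 and n ≤ 12.084. The largest whole number is 12.

12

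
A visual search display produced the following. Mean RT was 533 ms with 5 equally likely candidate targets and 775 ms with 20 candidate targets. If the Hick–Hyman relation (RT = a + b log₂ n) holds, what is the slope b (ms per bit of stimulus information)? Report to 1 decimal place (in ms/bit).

121.0 ms/bit

The slope on a log₂ axis is (775 − 533) / (4.3219 − 2.3219) = 121.000 ms/bit.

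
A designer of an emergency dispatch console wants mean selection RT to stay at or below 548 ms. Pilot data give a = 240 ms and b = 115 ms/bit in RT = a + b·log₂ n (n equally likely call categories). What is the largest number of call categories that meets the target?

6

Information budget: (548 − 240)/115 = 2.6783 bits, so n ≤ 2^2.6783 = 6.401 → at most 6.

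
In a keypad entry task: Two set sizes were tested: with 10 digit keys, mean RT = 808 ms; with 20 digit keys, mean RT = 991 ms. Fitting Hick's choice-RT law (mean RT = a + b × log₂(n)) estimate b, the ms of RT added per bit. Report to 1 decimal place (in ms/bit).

183.0 ms/bit

Slope: b = (991 − 808) / (log₂ 20 − log₂ 10) = 183/1.0000 = 183.000 ms/bit.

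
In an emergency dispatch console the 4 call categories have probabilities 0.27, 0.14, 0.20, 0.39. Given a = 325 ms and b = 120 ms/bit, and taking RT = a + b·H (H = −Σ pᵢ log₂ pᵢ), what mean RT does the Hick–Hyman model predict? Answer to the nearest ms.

553 ms

H = 0.27·log₂(1/0.27) + 0.14·log₂(1/0.14) + 0.20·log₂(1/0.20) + 0.39·log₂(1/0.39) = 1.9013 bits.
RT = 325 + 120 × 1.9013 = 553.16 ms.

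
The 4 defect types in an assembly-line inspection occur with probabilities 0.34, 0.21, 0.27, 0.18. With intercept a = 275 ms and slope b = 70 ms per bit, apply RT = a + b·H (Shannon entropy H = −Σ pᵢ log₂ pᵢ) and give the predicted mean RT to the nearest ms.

412 ms

H = 0.34·log₂(1/0.34) + 0.21·log₂(1/0.21) + 0.27·log₂(1/0.27) + 0.18·log₂(1/0.18) = 1.9573 bits.
RT = 275 + 70 × 1.9573 = 412.01 ms.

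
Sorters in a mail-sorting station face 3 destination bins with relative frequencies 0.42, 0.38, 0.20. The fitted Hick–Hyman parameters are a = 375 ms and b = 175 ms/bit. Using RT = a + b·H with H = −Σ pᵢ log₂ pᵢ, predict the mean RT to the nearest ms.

641 ms

Entropy contributions −pᵢ log₂ pᵢ: 0.5256, 0.5305, 0.4644; sum H = 1.5205 bits.
RT = a + bH = 375 + 175·1.5205 = 641.08 ms.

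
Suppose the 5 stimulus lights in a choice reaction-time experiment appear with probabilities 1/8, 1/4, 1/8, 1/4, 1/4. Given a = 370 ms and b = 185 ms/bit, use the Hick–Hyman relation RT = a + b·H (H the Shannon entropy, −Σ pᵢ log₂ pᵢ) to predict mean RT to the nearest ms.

786 ms

H = −Σ pᵢ log₂ pᵢ = 0.125·3 + 0.25·2 + 0.125·3 + 0.25·2 + 0.25·2 = 2.250 bits.
RT = 370 + 185 × 2.250 = 786.25 ms.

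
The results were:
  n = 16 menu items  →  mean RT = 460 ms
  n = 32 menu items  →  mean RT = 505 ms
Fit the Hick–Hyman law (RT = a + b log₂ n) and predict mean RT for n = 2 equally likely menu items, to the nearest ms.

325 ms

Solve the two-equation system in a and b:
  b = (505 − 460) / (log₂ 32 − log₂ 16) = 45 / (5 − 4) = 45 ms/bit
  a = 460 − 45 × 4 = 280 ms
Then RT(2) = 280 + 45 × log₂ 2 = 280 + 45 × 1 ≈ 325.000 ms.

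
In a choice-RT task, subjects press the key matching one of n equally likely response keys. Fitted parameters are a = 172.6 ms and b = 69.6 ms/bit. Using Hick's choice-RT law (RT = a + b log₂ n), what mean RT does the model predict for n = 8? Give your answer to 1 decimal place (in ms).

381.4 ms

log₂(8) = 3 bits, so RT = 172.6 + 69.6 × 3 ≈ 381.400 ms.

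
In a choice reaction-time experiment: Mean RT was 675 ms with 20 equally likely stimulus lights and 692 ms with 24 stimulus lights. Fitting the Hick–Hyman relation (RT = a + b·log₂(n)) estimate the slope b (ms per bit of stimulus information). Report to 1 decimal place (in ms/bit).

64.6 ms/bit

b = (RT₂ − RT₁)/(log₂ n₂ − log₂ n₁) = (692 − 675)/(4.5850 − 4.3219) = 64.630 ms/bit.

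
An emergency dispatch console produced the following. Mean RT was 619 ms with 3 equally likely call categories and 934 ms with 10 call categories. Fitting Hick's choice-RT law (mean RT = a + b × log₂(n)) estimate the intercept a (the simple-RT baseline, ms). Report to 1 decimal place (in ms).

b = (RT₂ − RT₁)/(log₂ n₂ − log₂ n₁) = (934 − 619)/(3.3219 − 1.5850) = 181.351 ms/bit.
Intercept: a = 619 − 181.351·log₂(3) = 331.566 ms.

331.6 ms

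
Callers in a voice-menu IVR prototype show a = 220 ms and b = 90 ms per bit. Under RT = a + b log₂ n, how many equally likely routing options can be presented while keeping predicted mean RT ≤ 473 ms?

7

Set 220 + 90·log₂ n ≤ 473 → log₂ n ≤ (473 − 220)/90 = 2.8111.
So n ≤ 2^2.8111 = 7.018; the largest integer n is 7.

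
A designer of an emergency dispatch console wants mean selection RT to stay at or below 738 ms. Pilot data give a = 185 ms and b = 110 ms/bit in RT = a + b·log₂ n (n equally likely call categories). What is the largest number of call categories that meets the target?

Set 185 + 110·log₂ n ≤ 738 → log₂ n ≤ (738 − 185)/110 = 5.0273.
So n ≤ 2^5.0273 = 32.611; the largest integer n is 32.

32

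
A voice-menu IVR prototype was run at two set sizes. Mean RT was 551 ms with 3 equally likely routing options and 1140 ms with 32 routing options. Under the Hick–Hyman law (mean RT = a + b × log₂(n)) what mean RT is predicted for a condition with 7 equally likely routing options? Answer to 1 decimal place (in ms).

761.8 ms

RT is linear in log₂ n, so two points fix the line:
  b = (1140 − 551) / (log₂ 32 − log₂ 3) = 589 / (5 − 1.5850) = 172.472 ms/bit
  a = 551 − 172.472 × 1.5850 = 277.638 ms
Then RT(7) = 277.638 + 172.472 × log₂ 7 = 277.638 + 172.472 × 2.8074 ≈ 761.829 ms.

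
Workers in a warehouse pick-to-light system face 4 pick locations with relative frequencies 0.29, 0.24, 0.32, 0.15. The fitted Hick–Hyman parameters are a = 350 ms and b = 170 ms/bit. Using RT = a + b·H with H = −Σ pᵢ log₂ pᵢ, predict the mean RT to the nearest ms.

Entropy contributions −pᵢ log₂ pᵢ: 0.5179, 0.4941, 0.5260, 0.4105; sum H = 1.9486 bits.
RT = a + bH = 350 + 170·1.9486 = 681.26 ms.

681 ms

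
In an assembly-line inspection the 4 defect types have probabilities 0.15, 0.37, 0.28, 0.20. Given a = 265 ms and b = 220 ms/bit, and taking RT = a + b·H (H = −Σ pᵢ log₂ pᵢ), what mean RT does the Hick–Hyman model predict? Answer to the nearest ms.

Entropy contributions −pᵢ log₂ pᵢ: 0.4105, 0.5307, 0.5142, 0.4644; sum H = 1.9199 bits.
RT = a + bH = 265 + 220·1.9199 = 687.37 ms.

687 ms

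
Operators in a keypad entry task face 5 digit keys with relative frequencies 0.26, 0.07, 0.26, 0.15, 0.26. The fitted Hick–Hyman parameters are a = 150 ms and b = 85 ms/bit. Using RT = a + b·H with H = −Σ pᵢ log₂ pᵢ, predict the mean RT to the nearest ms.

Entropy contributions −pᵢ log₂ pᵢ: 0.5053, 0.2686, 0.5053, 0.4105, 0.5053; sum H = 2.1950 bits.
RT = a + bH = 150 + 85·2.1950 = 336.57 ms.

337 ms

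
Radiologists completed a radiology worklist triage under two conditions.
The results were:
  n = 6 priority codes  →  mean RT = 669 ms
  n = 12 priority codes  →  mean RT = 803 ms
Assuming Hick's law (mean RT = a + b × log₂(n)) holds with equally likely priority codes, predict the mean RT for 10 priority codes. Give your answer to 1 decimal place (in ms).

767.8 ms

With log₂ n on the abscissa the relation is linear; from the two conditions:
  b = (803 − 669) / (log₂ 12 − log₂ 6) = 134 / (3.5850 − 2.5850) = 134.000 ms/bit
  a = 669 − 134.000 × 2.5850 = 322.615 ms
Then RT(10) = 322.615 + 134.000 × log₂ 10 = 322.615 + 134.000 × 3.3219 ≈ 767.753 ms.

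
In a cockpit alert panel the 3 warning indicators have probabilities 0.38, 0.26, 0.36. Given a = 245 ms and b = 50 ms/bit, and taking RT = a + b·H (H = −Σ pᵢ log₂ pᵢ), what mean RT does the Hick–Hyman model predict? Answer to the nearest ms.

323 ms

Entropy contributions −pᵢ log₂ pᵢ: 0.5305, 0.5053, 0.5306; sum H = 1.5664 bits.
RT = a + bH = 245 + 50·1.5664 = 323.32 ms.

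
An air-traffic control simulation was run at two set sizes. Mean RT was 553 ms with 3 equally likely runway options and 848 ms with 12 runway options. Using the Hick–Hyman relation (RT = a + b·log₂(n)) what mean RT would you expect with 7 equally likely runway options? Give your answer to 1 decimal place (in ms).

With log₂ n on the abscissa the relation is linear; from the two conditions:
  b = (848 − 553) / (log₂ 12 − log₂ 3) = 295 / (3.5850 − 1.5850) = 147.500 ms/bit
  a = 553 − 147.500 × 1.5850 = 319.218 ms
Then RT(7) = 319.218 + 147.500 × log₂ 7 = 319.218 + 147.500 × 2.8074 ≈ 733.303 ms.

733.3 ms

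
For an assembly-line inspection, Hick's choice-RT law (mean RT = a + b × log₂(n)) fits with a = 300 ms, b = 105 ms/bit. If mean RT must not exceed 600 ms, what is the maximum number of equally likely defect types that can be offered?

7

Set 300 + 105·log₂ n ≤ 600 → log₂ n ≤ (600 − 300)/105 = 2.8571.
So n ≤ 2^2.8571 = 7.246; the largest integer n is 7.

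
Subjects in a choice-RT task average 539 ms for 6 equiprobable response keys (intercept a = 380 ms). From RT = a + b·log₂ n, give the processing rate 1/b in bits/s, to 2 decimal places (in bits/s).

Choice component = 539 − 380 = 159 ms over log₂(6) = 2.5850 bits.
b = 159 / 2.5850 = 61.510 ms/bit, so 1/b = 16.258 bits/s.

16.26 bits/s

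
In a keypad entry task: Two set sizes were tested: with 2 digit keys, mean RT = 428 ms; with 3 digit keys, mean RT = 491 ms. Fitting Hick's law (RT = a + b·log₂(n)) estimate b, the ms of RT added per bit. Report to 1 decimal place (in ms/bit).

107.7 ms/bit

b = (RT₂ − RT₁)/(log₂ n₂ − log₂ n₁) = (491 − 428)/(1.5850 − 1) = 107.699 ms/bit.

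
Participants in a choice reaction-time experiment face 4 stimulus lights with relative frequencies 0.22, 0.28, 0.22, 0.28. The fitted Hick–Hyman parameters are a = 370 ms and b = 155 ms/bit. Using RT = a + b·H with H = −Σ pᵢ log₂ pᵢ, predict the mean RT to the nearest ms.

Entropy contributions −pᵢ log₂ pᵢ: 0.4806, 0.5142, 0.4806, 0.5142; sum H = 1.9896 bits.
RT = a + bH = 370 + 155·1.9896 = 678.39 ms.

678 ms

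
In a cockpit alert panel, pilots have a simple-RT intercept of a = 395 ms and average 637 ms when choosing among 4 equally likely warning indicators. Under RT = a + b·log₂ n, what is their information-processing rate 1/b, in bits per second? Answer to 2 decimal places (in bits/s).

Choice component = 637 − 395 = 242 ms over log₂(4) = 2 bits.
b = 242 / 2 = 121.000 ms/bit, so 1/b = 8.264 bits/s.

8.26 bits/s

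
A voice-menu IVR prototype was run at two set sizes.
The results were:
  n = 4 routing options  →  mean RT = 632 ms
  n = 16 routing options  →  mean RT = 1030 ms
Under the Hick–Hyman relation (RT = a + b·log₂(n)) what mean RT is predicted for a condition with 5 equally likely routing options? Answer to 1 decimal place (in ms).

696.1 ms

Fit slope and intercept:
  b = (1030 − 632) / (log₂ 16 − log₂ 4) = 398 / (4 − 2) = 199.000 ms/bit
  a = 632 − 199.000 × 2 = 234.000 ms
Then RT(5) = 234.000 + 199.000 × log₂ 5 = 234.000 + 199.000 × 2.3219 ≈ 696.064 ms.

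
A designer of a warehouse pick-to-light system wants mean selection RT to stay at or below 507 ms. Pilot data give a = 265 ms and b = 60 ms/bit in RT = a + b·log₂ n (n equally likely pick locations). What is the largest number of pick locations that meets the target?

16

Information budget: (507 − 265)/60 = 4.0333 bits, so n ≤ 2^4.0333 = 16.374 → at most 16.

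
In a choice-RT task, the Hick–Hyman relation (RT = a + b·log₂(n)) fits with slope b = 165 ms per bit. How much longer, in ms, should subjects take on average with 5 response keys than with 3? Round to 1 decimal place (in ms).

121.6 ms

Only the slope matters, since a is common to both: ΔRT = b·log₂(n₂/n₁).
log₂(5) − log₂(3) = 2.3219 − 1.5850 = 0.7370.
ΔRT = 165 × 0.7370 = 121.599 ms.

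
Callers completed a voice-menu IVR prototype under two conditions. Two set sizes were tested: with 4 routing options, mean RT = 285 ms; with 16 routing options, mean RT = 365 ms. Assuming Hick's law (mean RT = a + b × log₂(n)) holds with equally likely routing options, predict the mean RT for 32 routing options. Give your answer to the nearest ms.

Fit slope and intercept:
  b = (365 − 285) / (log₂ 16 − log₂ 4) = 80 / (4 − 2) = 40 ms/bit
  a = 285 − 40 × 2 = 205 ms
Then RT(32) = 205 + 40 × log₂ 32 = 205 + 40 × 5 ≈ 405.000 ms.

405 ms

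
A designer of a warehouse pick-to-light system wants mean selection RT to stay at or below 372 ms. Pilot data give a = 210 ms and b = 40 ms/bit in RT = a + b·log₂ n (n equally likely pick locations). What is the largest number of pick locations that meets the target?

16

Information budget: (372 − 210)/40 = 4.0500 bits, so n ≤ 2^4.0500 = 16.564 → at most 16.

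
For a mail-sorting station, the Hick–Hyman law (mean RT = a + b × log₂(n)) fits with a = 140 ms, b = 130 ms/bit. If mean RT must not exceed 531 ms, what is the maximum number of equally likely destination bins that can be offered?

8

Set 140 + 130·log₂ n ≤ 531 → log₂ n ≤ (531 − 140)/130 = 3.0077.
So n ≤ 2^3.0077 = 8.043; the largest integer n is 8.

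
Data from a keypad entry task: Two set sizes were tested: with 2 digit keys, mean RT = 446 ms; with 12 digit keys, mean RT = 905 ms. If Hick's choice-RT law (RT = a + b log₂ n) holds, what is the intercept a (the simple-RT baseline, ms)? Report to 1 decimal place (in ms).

Slope: b = (905 − 446) / (log₂ 12 − log₂ 2) = 459/2.5850 = 177.565 ms/bit.
a = RT₁ − b·log₂ n₁ = 446 − 177.565 × 1 = 268.435 ms.

268.4 ms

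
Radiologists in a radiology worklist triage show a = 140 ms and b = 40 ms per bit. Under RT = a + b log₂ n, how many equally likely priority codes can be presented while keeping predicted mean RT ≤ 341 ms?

Set 140 + 40·log₂ n ≤ 341 → log₂ n ≤ (341 − 140)/40 = 5.0250.
So n ≤ 2^5.0250 = 32.559; the largest integer n is 32.

32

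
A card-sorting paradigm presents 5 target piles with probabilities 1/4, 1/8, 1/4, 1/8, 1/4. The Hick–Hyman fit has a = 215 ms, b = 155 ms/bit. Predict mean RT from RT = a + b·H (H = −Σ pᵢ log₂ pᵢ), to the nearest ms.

564 ms

Each term −pᵢ log₂ pᵢ: 0.25·2 + 0.125·3 + 0.25·2 + 0.125·3 + 0.25·2; summed, H = 2.250 bits.
Mean RT = a + bH = 215 + 155·2.250 = 563.75 ms.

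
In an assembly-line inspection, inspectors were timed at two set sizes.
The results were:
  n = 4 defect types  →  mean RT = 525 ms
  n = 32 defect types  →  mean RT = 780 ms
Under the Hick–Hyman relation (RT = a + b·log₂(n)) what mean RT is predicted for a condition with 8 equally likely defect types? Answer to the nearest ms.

Solve the two-equation system in a and b:
  b = (780 − 525) / (log₂ 32 − log₂ 4) = 255 / (5 − 2) = 85 ms/bit
  a = 525 − 85 × 2 = 355 ms
Then RT(8) = 355 + 85 × log₂ 8 = 355 + 85 × 3 ≈ 610.000 ms.

610 ms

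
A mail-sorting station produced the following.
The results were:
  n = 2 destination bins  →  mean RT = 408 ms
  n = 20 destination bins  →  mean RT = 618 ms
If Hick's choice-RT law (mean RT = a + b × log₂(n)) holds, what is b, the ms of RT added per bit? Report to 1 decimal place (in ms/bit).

63.2 ms/bit

b = (RT₂ − RT₁)/(log₂ n₂ − log₂ n₁) = (618 − 408)/(4.3219 − 1) = 63.216 ms/bit.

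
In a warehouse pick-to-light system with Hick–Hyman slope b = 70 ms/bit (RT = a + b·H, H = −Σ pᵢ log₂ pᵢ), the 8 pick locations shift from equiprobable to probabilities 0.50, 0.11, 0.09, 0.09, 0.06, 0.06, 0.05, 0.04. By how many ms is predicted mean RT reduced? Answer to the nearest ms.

44 ms

Equiprobable entropy H₀ = log₂ 8 = 3.0000 bits.
Skewed entropy H = −Σ pᵢ log₂ pᵢ = 2.3645 bits.
ΔRT = b·(H₀ − H) = 70 × 0.6355 = 44.48 ms.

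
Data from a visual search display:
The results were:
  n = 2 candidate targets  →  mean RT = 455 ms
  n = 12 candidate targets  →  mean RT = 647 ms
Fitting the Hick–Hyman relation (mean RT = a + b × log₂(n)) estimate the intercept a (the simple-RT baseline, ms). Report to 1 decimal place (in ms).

380.7 ms

Slope: b = (647 − 455) / (log₂ 12 − log₂ 2) = 192/2.5850 = 74.276 ms/bit.
Intercept: a = 455 − 74.276·log₂(2) = 380.724 ms.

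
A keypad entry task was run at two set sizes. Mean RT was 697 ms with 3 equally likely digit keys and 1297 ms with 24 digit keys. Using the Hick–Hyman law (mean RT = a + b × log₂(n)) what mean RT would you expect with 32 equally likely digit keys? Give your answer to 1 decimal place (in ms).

1380.0 ms

With log₂ n on the abscissa the relation is linear; from the two conditions:
  b = (1297 − 697) / (log₂ 24 − log₂ 3) = 600 / (4.5850 − 1.5850) = 200.000 ms/bit
  a = 697 − 200.000 × 1.5850 = 380.007 ms
Then RT(32) = 380.007 + 200.000 × log₂ 32 = 380.007 + 200.000 × 5 ≈ 1380.007 ms.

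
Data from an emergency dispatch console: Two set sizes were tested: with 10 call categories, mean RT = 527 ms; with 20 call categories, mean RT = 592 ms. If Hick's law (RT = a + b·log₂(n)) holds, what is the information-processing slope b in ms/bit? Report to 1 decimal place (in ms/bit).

65.0 ms/bit

Slope: b = (592 − 527) / (log₂ 20 − log₂ 10) = 65/1.0000 = 65.000 ms/bit.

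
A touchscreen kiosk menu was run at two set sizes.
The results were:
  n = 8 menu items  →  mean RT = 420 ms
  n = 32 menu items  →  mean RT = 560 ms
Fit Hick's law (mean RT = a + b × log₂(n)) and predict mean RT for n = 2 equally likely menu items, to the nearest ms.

Fit slope and intercept:
  b = (560 − 420) / (log₂ 32 − log₂ 8) = 140 / (5 − 3) = 70 ms/bit
  a = 420 − 70 × 3 = 210 ms
Then RT(2) = 210 + 70 × log₂ 2 = 210 + 70 × 1 ≈ 280.000 ms.

280 ms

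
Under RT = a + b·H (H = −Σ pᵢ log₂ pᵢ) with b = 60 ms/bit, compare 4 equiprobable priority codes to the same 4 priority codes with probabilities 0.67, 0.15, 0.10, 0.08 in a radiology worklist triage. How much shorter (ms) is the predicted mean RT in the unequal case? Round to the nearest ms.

Equiprobable entropy H₀ = log₂ 4 = 2.0000 bits.
Skewed entropy H = −Σ pᵢ log₂ pᵢ = 1.4214 bits.
ΔRT = b·(H₀ − H) = 60 × 0.5786 = 34.72 ms.

35 ms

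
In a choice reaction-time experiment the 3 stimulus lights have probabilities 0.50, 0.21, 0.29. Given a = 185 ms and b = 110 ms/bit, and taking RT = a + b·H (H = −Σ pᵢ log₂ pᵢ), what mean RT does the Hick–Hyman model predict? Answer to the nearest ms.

349 ms

Entropy contributions −pᵢ log₂ pᵢ: 0.5000, 0.4728, 0.5179; sum H = 1.4907 bits.
RT = a + bH = 185 + 110·1.4907 = 348.98 ms.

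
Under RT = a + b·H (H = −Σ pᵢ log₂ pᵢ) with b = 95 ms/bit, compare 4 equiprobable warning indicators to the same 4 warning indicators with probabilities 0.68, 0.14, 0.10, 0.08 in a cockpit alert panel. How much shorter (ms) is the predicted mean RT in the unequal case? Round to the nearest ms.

Equiprobable entropy H₀ = log₂ 4 = 2.0000 bits.
Skewed entropy H = −Σ pᵢ log₂ pᵢ = 1.3992 bits.
ΔRT = b·(H₀ − H) = 95 × 0.6008 = 57.08 ms.

57 ms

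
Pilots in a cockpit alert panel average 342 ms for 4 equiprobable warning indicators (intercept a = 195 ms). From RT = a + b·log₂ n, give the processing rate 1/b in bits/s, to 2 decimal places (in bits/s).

13.61 bits/s

Choice component = 342 − 195 = 147 ms over log₂(4) = 2 bits.
b = 147 / 2 = 73.500 ms/bit, so 1/b = 13.605 bits/s.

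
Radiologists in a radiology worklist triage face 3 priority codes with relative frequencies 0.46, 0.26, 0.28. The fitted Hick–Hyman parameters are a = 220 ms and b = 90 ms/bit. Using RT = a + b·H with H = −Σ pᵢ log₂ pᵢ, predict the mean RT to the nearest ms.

Entropy contributions −pᵢ log₂ pᵢ: 0.5153, 0.5053, 0.5142; sum H = 1.5348 bits.
RT = a + bH = 220 + 90·1.5348 = 358.14 ms.

358 ms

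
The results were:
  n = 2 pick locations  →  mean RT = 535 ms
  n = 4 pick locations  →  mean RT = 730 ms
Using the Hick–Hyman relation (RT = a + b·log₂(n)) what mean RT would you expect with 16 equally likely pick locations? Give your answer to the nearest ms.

With log₂ n on the abscissa the relation is linear; from the two conditions:
  b = (730 − 535) / (log₂ 4 − log₂ 2) = 195 / (2 − 1) = 195 ms/bit
  a = 535 − 195 × 1 = 340 ms
Then RT(16) = 340 + 195 × log₂ 16 = 340 + 195 × 4 ≈ 1120.000 ms.

1120 ms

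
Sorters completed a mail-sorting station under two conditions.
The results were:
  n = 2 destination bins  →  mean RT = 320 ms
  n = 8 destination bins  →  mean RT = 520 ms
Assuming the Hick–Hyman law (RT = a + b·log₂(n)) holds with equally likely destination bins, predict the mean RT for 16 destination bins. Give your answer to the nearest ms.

Solve the two-equation system in a and b:
  b = (520 − 320) / (log₂ 8 − log₂ 2) = 200 / (3 − 1) = 100 ms/bit
  a = 320 − 100 × 1 = 220 ms
Then RT(16) = 220 + 100 × log₂ 16 = 220 + 100 × 4 ≈ 620.000 ms.

620 ms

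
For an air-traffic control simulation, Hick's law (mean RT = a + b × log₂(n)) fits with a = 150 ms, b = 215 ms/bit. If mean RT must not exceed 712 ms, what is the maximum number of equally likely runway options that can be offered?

215·log₂ n ≤ 712 − 150 = 562, giving log₂ n ≤ 2.6140 and n ≤ 6.122. The largest whole number is 6.

6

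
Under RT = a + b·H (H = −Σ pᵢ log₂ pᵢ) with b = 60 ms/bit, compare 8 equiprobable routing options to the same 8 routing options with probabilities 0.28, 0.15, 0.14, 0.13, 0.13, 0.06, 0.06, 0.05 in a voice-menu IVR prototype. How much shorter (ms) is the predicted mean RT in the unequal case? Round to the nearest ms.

13 ms

Equiprobable entropy H₀ = log₂ 8 = 3.0000 bits.
Skewed entropy H = −Σ pᵢ log₂ pᵢ = 2.7903 bits.
ΔRT = b·(H₀ − H) = 60 × 0.2097 = 12.58 ms.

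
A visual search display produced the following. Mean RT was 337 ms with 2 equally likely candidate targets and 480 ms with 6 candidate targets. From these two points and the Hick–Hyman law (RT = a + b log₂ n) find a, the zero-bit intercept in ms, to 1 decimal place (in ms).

246.8 ms

The slope on a log₂ axis is (480 − 337) / (2.5850 − 1) = 90.223 ms/bit.
a = RT₁ − b·log₂ n₁ = 337 − 90.223 × 1 = 246.777 ms.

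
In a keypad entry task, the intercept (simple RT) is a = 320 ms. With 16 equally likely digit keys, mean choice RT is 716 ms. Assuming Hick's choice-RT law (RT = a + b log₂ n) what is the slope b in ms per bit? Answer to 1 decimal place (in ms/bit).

log₂(16) = 4 bits.
b = (RT − a)/log₂ n = (716 − 320) / 4 = 99.000 ms/bit.

99.0 ms/bit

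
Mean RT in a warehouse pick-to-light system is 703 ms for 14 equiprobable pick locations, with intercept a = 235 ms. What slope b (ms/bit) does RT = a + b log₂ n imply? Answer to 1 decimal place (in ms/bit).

122.9 ms/bit

b = (703 − 235) / log₂(14) = 468 / 3.8074 = 122.920 ms/bit.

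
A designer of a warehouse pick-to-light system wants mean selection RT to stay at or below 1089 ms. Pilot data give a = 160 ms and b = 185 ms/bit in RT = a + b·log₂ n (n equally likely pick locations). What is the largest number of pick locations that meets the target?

32

Set 160 + 185·log₂ n ≤ 1089 → log₂ n ≤ (1089 − 160)/185 = 5.0216.
So n ≤ 2^5.0216 = 32.483; the largest integer n is 32.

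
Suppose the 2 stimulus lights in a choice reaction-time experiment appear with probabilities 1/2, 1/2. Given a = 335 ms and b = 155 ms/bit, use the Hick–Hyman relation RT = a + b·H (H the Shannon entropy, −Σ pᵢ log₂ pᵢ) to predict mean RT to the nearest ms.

490 ms

Each term −pᵢ log₂ pᵢ: 0.5·1 + 0.5·1; summed, H = 1.000 bits.
Mean RT = a + bH = 335 + 155·1.000 = 490.00 ms.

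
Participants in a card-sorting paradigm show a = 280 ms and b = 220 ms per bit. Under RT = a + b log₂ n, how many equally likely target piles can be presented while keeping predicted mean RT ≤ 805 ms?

5

Set 280 + 220·log₂ n ≤ 805 → log₂ n ≤ (805 − 280)/220 = 2.3864.
So n ≤ 2^2.3864 = 5.228; the largest integer n is 5.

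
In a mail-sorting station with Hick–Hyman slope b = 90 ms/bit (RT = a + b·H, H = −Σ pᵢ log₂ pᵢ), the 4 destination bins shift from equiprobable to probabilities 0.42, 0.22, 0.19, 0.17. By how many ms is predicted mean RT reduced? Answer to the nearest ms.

9 ms

Equiprobable entropy H₀ = log₂ 4 = 2.0000 bits.
Skewed entropy H = −Σ pᵢ log₂ pᵢ = 1.8960 bits.
ΔRT = b·(H₀ − H) = 90 × 0.1040 = 9.36 ms.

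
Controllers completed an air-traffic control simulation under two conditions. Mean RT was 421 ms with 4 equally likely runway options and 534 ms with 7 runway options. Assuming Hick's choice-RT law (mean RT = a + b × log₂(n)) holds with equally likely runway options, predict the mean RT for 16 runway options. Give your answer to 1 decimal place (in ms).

Solve the two-equation system in a and b:
  b = (534 − 421) / (log₂ 7 − log₂ 4) = 113 / (2.8074 − 2) = 139.963 ms/bit
  a = 421 − 139.963 × 2 = 141.074 ms
Then RT(16) = 141.074 + 139.963 × log₂ 16 = 141.074 + 139.963 × 4 ≈ 700.926 ms.

700.9 ms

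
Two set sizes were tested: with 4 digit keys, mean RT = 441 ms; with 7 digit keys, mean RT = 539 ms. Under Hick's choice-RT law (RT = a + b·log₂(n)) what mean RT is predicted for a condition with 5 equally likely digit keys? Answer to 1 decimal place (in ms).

480.1 ms

Solve the two-equation system in a and b:
  b = (539 − 441) / (log₂ 7 − log₂ 4) = 98 / (2.8074 − 2) = 121.384 ms/bit
  a = 441 − 121.384 × 2 = 198.232 ms
Then RT(5) = 198.232 + 121.384 × log₂ 5 = 198.232 + 121.384 × 2.3219 ≈ 480.077 ms.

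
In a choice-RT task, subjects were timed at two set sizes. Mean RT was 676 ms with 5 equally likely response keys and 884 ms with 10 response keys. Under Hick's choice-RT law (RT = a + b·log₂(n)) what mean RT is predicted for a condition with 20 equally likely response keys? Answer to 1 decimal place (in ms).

RT is linear in log₂ n, so two points fix the line:
  b = (884 − 676) / (log₂ 10 − log₂ 5) = 208 / (3.3219 − 2.3219) = 208.000 ms/bit
  a = 676 − 208.000 × 2.3219 = 193.039 ms
Then RT(20) = 193.039 + 208.000 × log₂ 20 = 193.039 + 208.000 × 4.3219 ≈ 1092.000 ms.

1092.0 ms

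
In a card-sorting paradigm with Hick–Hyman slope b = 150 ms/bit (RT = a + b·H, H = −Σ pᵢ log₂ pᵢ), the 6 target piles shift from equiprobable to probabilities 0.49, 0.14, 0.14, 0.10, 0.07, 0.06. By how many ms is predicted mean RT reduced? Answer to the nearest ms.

66 ms

Equiprobable entropy H₀ = log₂ 6 = 2.5850 bits.
Skewed entropy H = −Σ pᵢ log₂ pᵢ = 2.1428 bits.
ΔRT = b·(H₀ − H) = 150 × 0.4422 = 66.33 ms.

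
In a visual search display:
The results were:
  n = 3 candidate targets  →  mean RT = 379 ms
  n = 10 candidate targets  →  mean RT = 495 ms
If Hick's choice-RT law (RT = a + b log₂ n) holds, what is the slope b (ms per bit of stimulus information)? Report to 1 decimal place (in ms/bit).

66.8 ms/bit

b = (RT₂ − RT₁)/(log₂ n₂ − log₂ n₁) = (495 − 379)/(3.3219 − 1.5850) = 66.783 ms/bit.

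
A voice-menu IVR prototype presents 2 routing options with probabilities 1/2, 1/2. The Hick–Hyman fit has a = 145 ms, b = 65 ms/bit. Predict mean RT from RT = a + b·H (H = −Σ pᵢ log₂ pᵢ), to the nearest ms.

210 ms

Each term −pᵢ log₂ pᵢ: 0.5·1 + 0.5·1; summed, H = 1.000 bits.
Mean RT = a + bH = 145 + 65·1.000 = 210.00 ms.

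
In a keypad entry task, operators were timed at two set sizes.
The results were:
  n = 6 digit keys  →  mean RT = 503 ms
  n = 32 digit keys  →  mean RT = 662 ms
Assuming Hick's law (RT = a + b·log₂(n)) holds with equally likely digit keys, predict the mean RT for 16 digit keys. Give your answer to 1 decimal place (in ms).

596.2 ms

Fit slope and intercept:
  b = (662 − 503) / (log₂ 32 − log₂ 6) = 159 / (5 − 2.5850) = 65.837 ms/bit
  a = 503 − 65.837 × 2.5850 = 332.813 ms
Then RT(16) = 332.813 + 65.837 × log₂ 16 = 332.813 + 65.837 × 4 ≈ 596.163 ms.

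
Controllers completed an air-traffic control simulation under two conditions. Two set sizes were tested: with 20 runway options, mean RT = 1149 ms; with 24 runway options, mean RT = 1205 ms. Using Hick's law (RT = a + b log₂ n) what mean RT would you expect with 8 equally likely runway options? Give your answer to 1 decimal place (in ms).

RT is linear in log₂ n, so two points fix the line:
  b = (1205 − 1149) / (log₂ 24 − log₂ 20) = 56 / (4.5850 − 4.3219) = 212.900 ms/bit
  a = 1149 − 212.900 × 4.3219 = 228.862 ms
Then RT(8) = 228.862 + 212.900 × log₂ 8 = 228.862 + 212.900 × 3 ≈ 867.562 ms.

867.6 ms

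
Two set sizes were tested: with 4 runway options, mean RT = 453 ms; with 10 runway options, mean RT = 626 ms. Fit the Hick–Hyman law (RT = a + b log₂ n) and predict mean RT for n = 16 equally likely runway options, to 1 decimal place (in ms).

714.7 ms

With log₂ n on the abscissa the relation is linear; from the two conditions:
  b = (626 − 453) / (log₂ 10 − log₂ 4) = 173 / (3.3219 − 2) = 130.869 ms/bit
  a = 453 − 130.869 × 2 = 191.261 ms
Then RT(16) = 191.261 + 130.869 × log₂ 16 = 191.261 + 130.869 × 4 ≈ 714.739 ms.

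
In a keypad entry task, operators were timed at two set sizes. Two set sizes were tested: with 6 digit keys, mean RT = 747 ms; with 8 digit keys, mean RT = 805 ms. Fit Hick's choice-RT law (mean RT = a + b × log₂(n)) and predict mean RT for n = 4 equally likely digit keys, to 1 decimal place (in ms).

RT is linear in log₂ n, so two points fix the line:
  b = (805 − 747) / (log₂ 8 − log₂ 6) = 58 / (3 − 2.5850) = 139.746 ms/bit
  a = 747 − 139.746 × 2.5850 = 385.761 ms
Then RT(4) = 385.761 + 139.746 × log₂ 4 = 385.761 + 139.746 × 2 ≈ 665.254 ms.

665.3 ms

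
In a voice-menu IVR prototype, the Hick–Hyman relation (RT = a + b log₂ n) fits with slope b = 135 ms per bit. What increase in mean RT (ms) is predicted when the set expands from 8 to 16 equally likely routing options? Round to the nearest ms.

135 ms

The intercept a cancels: ΔRT = b·(log₂ n₂ − log₂ n₁) = b·log₂(n₂/n₁).
log₂(16) − log₂(8) = log₂(16/8) = log₂(2) = 1.
ΔRT = 135 × 1.0000 = 135.000 ms.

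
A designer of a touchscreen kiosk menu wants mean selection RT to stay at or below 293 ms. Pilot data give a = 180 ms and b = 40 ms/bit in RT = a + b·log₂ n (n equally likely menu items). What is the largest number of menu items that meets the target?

7

Set 180 + 40·log₂ n ≤ 293 → log₂ n ≤ (293 − 180)/40 = 2.8250.
So n ≤ 2^2.8250 = 7.086; the largest integer n is 7.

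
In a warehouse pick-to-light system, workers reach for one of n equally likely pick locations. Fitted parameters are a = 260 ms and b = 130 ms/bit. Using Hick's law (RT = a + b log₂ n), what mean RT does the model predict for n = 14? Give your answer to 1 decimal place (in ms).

755.0 ms

log₂(14) = 3.8074 bits, so RT = 260 + 130 × 3.8074 ≈ 754.956 ms.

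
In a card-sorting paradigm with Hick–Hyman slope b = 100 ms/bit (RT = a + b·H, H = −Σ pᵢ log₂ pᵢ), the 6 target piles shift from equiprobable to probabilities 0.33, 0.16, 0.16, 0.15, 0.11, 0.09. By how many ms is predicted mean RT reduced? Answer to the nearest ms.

14 ms

Equiprobable entropy H₀ = log₂ 6 = 2.5850 bits.
Skewed entropy H = −Σ pᵢ log₂ pᵢ = 2.4473 bits.
ΔRT = b·(H₀ − H) = 100 × 0.1376 = 13.76 ms.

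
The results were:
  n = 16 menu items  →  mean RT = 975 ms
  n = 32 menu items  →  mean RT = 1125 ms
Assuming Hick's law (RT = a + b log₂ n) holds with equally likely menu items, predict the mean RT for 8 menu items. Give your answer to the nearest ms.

825 ms

Fit slope and intercept:
  b = (1125 − 975) / (log₂ 32 − log₂ 16) = 150 / (5 − 4) = 150 ms/bit
  a = 975 − 150 × 4 = 375 ms
Then RT(8) = 375 + 150 × log₂ 8 = 375 + 150 × 3 ≈ 825.000 ms.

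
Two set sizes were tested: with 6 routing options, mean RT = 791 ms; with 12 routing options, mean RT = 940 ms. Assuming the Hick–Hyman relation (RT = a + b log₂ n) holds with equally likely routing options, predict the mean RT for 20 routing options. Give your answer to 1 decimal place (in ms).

Solve the two-equation system in a and b:
  b = (940 − 791) / (log₂ 12 − log₂ 6) = 149 / (3.5850 − 2.5850) = 149.000 ms/bit
  a = 791 − 149.000 × 2.5850 = 405.841 ms
Then RT(20) = 405.841 + 149.000 × log₂ 20 = 405.841 + 149.000 × 4.3219 ≈ 1049.808 ms.

1049.8 ms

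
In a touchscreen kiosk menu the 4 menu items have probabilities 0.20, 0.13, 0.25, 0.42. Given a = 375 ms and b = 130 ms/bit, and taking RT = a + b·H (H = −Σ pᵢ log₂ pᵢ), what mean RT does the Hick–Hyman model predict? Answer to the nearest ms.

618 ms

Entropy contributions −pᵢ log₂ pᵢ: 0.4644, 0.3826, 0.5000, 0.5256; sum H = 1.8727 bits.
RT = a + bH = 375 + 130·1.8727 = 618.45 ms.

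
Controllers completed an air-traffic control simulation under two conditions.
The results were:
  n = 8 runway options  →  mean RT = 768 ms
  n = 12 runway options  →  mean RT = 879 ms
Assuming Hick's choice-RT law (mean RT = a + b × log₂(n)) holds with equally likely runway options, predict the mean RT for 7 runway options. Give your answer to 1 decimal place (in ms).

731.4 ms

Solve the two-equation system in a and b:
  b = (879 − 768) / (log₂ 12 − log₂ 8) = 111 / (3.5850 − 3) = 189.756 ms/bit
  a = 768 − 189.756 × 3 = 198.733 ms
Then RT(7) = 198.733 + 189.756 × log₂ 7 = 198.733 + 189.756 × 2.8074 ≈ 731.444 ms.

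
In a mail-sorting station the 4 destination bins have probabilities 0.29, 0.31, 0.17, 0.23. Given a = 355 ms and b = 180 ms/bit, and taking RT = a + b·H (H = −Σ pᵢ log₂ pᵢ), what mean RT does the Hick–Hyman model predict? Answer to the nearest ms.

709 ms

H = 0.29·log₂(1/0.29) + 0.31·log₂(1/0.31) + 0.17·log₂(1/0.17) + 0.23·log₂(1/0.23) = 1.9640 bits.
RT = 355 + 180 × 1.9640 = 708.51 ms.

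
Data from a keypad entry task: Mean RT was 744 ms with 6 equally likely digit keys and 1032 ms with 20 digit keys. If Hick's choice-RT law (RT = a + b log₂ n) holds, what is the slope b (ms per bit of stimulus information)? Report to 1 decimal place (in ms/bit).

Slope: b = (1032 − 744) / (log₂ 20 − log₂ 6) = 288/1.7370 = 165.806 ms/bit.

165.8 ms/bit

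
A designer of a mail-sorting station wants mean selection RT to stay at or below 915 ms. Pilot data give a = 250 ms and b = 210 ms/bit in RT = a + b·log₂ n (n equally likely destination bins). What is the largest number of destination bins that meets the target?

Set 250 + 210·log₂ n ≤ 915 → log₂ n ≤ (915 − 250)/210 = 3.1667.
So n ≤ 2^3.1667 = 8.980; the largest integer n is 8.

8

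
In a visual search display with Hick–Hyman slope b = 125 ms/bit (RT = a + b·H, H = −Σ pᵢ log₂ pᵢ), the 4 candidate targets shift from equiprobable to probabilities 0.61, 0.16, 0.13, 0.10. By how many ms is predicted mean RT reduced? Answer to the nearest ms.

53 ms

The RT saving is b·ΔH. Equiprobable H₀ = log₂(4) = 2.0000 bits; with the given probabilities H = 1.5729 bits.
b·(H₀ − H) = 125 × (2.0000 − 1.5729) = 53.39 ms.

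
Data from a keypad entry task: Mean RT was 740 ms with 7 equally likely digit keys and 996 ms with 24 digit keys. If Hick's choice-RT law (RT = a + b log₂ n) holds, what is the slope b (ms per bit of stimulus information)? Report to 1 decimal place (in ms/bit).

The slope on a log₂ axis is (996 − 740) / (4.5850 − 2.8074) = 144.014 ms/bit.

144.0 ms/bit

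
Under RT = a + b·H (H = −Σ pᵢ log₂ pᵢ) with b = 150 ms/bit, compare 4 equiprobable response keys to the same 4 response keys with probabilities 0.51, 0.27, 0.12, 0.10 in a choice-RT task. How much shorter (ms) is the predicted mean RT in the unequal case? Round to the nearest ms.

44 ms

The RT saving is b·ΔH. Equiprobable H₀ = log₂(4) = 2.0000 bits; with the given probabilities H = 1.7047 bits.
b·(H₀ − H) = 150 × (2.0000 − 1.7047) = 44.29 ms.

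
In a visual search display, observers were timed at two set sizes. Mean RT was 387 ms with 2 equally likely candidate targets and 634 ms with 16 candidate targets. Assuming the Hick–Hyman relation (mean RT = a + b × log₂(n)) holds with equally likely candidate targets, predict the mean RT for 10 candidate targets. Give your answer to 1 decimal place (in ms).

578.2 ms

Solve the two-equation system in a and b:
  b = (634 − 387) / (log₂ 16 − log₂ 2) = 247 / (4 − 1) = 82.333 ms/bit
  a = 387 − 82.333 × 1 = 304.667 ms
Then RT(10) = 304.667 + 82.333 × log₂ 10 = 304.667 + 82.333 × 3.3219 ≈ 578.172 ms.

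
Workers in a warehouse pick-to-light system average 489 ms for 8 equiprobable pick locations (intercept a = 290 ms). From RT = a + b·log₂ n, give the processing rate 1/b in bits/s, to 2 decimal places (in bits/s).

b = (489 − 290)/log₂ 8 = 199/3 = 66.333 ms per bit = 0.06633 s/bit; the reciprocal is 15.075 bits/s.

15.08 bits/s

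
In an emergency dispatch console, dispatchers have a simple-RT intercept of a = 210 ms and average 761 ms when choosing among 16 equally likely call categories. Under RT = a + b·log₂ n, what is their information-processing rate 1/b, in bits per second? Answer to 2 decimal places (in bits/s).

7.26 bits/s

Choice component = 761 − 210 = 551 ms over log₂(16) = 4 bits.
b = 551 / 4 = 137.750 ms/bit, so 1/b = 7.260 bits/s.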